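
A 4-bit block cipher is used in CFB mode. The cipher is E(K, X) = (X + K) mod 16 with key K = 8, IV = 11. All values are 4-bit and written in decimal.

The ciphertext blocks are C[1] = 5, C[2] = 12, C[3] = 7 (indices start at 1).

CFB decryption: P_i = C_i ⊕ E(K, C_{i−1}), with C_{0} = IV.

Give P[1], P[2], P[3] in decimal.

P[1] = 6, P[2] = 1, P[3] = 3

P[1]: E(K, 11) = 3; 5 ⊕ 3 = 6.
P[2]: E(K, 5) = 13; 12 ⊕ 13 = 1.
P[3]: E(K, 12) = 4; 7 ⊕ 4 = 3.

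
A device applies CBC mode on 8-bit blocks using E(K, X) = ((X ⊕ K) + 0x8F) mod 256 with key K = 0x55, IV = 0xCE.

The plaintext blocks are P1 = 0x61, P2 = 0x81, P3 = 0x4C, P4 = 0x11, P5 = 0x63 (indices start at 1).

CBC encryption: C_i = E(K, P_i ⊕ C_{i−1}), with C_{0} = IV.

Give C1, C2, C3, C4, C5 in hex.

C1 = 0x89, C2 = 0xEC, C3 = 0x84, C4 = 0x4F, C5 = 0x08

C1: P1 ⊕ 0xCE = 0xAF; E(K, 0xAF) = 0x89.
C2: P2 ⊕ 0x89 = 0x08; E(K, 0x08) = 0xEC.
C3: P3 ⊕ 0xEC = 0xA0; E(K, 0xA0) = 0x84.
C4: P4 ⊕ 0x84 = 0x95; E(K, 0x95) = 0x4F.
C5: P5 ⊕ 0x4F = 0x2C; E(K, 0x2C) = 0x08.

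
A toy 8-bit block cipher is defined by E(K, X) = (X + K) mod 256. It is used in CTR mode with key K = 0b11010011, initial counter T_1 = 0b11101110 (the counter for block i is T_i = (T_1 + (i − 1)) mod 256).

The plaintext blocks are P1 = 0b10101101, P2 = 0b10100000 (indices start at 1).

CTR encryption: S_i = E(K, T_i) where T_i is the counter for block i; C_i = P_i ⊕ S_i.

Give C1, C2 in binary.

C1: T = 0b11101110, S = E(K, T) = 0b11000001; 0b10101101 ⊕ 0b11000001 = 0b01101100.
C2: T = 0b11101111, S = E(K, T) = 0b11000010; 0b10100000 ⊕ 0b11000010 = 0b01100010.

C1 = 0b01101100, C2 = 0b01100010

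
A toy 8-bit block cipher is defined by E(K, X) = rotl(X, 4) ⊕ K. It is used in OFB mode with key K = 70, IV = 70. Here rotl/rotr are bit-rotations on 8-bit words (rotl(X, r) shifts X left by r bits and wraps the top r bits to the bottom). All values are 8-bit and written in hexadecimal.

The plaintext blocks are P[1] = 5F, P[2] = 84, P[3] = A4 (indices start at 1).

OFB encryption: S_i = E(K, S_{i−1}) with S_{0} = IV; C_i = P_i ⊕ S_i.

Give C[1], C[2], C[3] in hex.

C[1]: S = E(K, 70) = 77; 5F ⊕ 77 = 28.
C[2]: S = E(K, 77) = 07; 84 ⊕ 07 = 83.
C[3]: S = E(K, 07) = 00; A4 ⊕ 00 = A4.

C[1] = 28, C[2] = 83, C[3] = A4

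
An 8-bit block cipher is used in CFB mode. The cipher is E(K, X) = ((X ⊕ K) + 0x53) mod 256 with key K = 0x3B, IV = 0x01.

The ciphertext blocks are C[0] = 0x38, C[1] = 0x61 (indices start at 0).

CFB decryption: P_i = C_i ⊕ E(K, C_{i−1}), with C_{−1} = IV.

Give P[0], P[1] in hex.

P[0] = 0xB5, P[1] = 0x37

P[0]: E(K, 0x01) = 0x8D; 0x38 ⊕ 0x8D = 0xB5.
P[1]: E(K, 0x38) = 0x56; 0x61 ⊕ 0x56 = 0x37.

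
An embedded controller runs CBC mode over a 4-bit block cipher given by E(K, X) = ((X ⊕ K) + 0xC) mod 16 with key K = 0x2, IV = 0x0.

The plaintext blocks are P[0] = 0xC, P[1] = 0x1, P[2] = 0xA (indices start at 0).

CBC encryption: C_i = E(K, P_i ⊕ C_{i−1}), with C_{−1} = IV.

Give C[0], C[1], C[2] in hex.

C[0] = 0xA, C[1] = 0x5, C[2] = 0x9

C[0]: P[0] ⊕ 0x0 = 0xC; E(K, 0xC) = 0xA.
C[1]: P[1] ⊕ 0xA = 0xB; E(K, 0xB) = 0x5.
C[2]: P[2] ⊕ 0x5 = 0xF; E(K, 0xF) = 0x9.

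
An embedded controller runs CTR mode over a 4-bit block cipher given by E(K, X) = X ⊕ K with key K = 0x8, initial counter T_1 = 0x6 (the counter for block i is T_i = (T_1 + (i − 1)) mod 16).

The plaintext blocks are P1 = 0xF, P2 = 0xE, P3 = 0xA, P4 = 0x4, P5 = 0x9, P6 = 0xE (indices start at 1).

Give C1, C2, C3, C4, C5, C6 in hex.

CTR encryption: S_i = E(K, T_i) where T_i is the counter for block i; C_i = P_i ⊕ S_i.
C1: T = 0x6, S = E(K, T) = 0xE; 0xF ⊕ 0xE = 0x1.
C2: T = 0x7, S = E(K, T) = 0xF; 0xE ⊕ 0xF = 0x1.
C3: T = 0x8, S = E(K, T) = 0x0; 0xA ⊕ 0x0 = 0xA.
C4: T = 0x9, S = E(K, T) = 0x1; 0x4 ⊕ 0x1 = 0x5.
C5: T = 0xA, S = E(K, T) = 0x2; 0x9 ⊕ 0x2 = 0xB.
C6: T = 0xB, S = E(K, T) = 0x3; 0xE ⊕ 0x3 = 0xD.

C1 = 0x1, C2 = 0x1, C3 = 0xA, C4 = 0x5, C5 = 0xB, C6 = 0xD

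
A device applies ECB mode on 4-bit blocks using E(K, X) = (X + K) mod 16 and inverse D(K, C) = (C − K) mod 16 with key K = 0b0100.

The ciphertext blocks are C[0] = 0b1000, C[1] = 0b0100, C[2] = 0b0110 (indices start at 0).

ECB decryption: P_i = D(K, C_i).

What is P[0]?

P[0] = 0b0100

P[0]: D(K, 0b1000) = 0b0100.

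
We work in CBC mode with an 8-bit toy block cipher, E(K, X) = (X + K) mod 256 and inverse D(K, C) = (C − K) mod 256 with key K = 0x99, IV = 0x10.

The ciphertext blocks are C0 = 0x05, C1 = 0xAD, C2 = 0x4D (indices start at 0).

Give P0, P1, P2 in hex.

P0 = 0x7C, P1 = 0x11, P2 = 0x19

CBC decryption: P_i = D(K, C_i) ⊕ C_{i−1}, with C_{−1} = IV.
P0: D(K, 0x05) = 0x6C; 0x6C ⊕ 0x10 = 0x7C.
P1: D(K, 0xAD) = 0x14; 0x14 ⊕ 0x05 = 0x11.
P2: D(K, 0x4D) = 0xB4; 0xB4 ⊕ 0xAD = 0x19.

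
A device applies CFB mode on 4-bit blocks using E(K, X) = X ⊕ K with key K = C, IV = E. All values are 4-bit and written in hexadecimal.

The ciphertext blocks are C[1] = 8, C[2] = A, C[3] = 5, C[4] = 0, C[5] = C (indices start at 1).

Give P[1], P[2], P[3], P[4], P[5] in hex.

P[1] = A, P[2] = E, P[3] = 3, P[4] = 9, P[5] = 0

CFB decryption: P_i = C_i ⊕ E(K, C_{i−1}), with C_{0} = IV.
P[1]: E(K, E) = 2; 8 ⊕ 2 = A.
P[2]: E(K, 8) = 4; A ⊕ 4 = E.
P[3]: E(K, A) = 6; 5 ⊕ 6 = 3.
P[4]: E(K, 5) = 9; 0 ⊕ 9 = 9.
P[5]: E(K, 0) = C; C ⊕ C = 0.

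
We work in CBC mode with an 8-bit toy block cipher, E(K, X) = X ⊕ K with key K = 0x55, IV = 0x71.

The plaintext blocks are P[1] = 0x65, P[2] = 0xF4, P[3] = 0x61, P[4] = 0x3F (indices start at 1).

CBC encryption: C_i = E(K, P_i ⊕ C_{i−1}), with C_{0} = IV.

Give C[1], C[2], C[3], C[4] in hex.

C[1] = 0x41, C[2] = 0xE0, C[3] = 0xD4, C[4] = 0xBE

C[1]: P[1] ⊕ 0x71 = 0x14; E(K, 0x14) = 0x41.
C[2]: P[2] ⊕ 0x41 = 0xB5; E(K, 0xB5) = 0xE0.
C[3]: P[3] ⊕ 0xE0 = 0x81; E(K, 0x81) = 0xD4.
C[4]: P[4] ⊕ 0xD4 = 0xEB; E(K, 0xEB) = 0xBE.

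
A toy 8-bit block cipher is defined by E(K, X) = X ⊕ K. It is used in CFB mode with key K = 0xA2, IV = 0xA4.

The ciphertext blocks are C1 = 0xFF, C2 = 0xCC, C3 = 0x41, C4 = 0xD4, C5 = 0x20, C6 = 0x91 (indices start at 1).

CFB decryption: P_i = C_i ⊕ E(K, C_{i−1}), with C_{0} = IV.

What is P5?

P5 = 0x56

P5: E(K, 0xD4) = 0x76; 0x20 ⊕ 0x76 = 0x56.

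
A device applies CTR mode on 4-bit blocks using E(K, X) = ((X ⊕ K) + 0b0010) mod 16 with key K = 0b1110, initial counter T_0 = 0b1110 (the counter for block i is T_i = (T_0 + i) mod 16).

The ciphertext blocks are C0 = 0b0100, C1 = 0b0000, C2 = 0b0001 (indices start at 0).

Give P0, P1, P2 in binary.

P0 = 0b0110, P1 = 0b0011, P2 = 0b0001

CTR decryption: S_i = E(K, T_i) where T_i is the counter for block i; P_i = C_i ⊕ S_i.
P0: T = 0b1110, S = E(K, T) = 0b0010; 0b0100 ⊕ 0b0010 = 0b0110.
P1: T = 0b1111, S = E(K, T) = 0b0011; 0b0000 ⊕ 0b0011 = 0b0011.
P2: T = 0b0000, S = E(K, T) = 0b0000; 0b0001 ⊕ 0b0000 = 0b0001.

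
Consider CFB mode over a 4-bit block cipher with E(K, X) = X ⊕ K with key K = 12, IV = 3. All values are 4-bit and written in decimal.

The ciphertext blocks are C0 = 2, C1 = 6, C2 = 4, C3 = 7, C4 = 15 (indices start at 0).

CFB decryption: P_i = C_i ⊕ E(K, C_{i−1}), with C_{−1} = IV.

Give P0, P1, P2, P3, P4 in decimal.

P0 = 13, P1 = 8, P2 = 14, P3 = 15, P4 = 4

P0: E(K, 3) = 15; 2 ⊕ 15 = 13.
P1: E(K, 2) = 14; 6 ⊕ 14 = 8.
P2: E(K, 6) = 10; 4 ⊕ 10 = 14.
P3: E(K, 4) = 8; 7 ⊕ 8 = 15.
P4: E(K, 7) = 11; 15 ⊕ 11 = 4.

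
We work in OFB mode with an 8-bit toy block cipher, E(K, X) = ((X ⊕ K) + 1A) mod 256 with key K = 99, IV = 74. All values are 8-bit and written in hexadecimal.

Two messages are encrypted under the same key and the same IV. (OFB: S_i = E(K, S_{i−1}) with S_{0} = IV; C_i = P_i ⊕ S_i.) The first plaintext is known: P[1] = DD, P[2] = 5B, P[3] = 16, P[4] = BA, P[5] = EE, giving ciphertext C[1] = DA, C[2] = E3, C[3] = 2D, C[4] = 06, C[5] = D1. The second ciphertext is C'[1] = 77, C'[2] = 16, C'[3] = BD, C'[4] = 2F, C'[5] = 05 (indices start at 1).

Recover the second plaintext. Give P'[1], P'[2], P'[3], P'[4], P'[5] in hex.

P'[1] = 70, P'[2] = AE, P'[3] = 86, P'[4] = 93, P'[5] = 3A

In OFB with a reused IV, both messages share the same keystream S_i, so C_i ⊕ C'_i = P_i ⊕ P'_i and thus P'_i = P_i ⊕ C_i ⊕ C'_i.
P'[1]: DD ⊕ DA ⊕ 77 = 70.
P'[2]: 5B ⊕ E3 ⊕ 16 = AE.
P'[3]: 16 ⊕ 2D ⊕ BD = 86.
P'[4]: BA ⊕ 06 ⊕ 2F = 93.
P'[5]: EE ⊕ D1 ⊕ 05 = 3A.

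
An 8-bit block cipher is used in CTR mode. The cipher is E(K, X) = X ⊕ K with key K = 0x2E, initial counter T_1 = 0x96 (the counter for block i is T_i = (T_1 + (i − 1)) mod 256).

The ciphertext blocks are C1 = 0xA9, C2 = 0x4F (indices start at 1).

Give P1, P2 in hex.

CTR decryption: S_i = E(K, T_i) where T_i is the counter for block i; P_i = C_i ⊕ S_i.
P1: T = 0x96, S = E(K, T) = 0xB8; 0xA9 ⊕ 0xB8 = 0x11.
P2: T = 0x97, S = E(K, T) = 0xB9; 0x4F ⊕ 0xB9 = 0xF6.

P1 = 0x11, P2 = 0xF6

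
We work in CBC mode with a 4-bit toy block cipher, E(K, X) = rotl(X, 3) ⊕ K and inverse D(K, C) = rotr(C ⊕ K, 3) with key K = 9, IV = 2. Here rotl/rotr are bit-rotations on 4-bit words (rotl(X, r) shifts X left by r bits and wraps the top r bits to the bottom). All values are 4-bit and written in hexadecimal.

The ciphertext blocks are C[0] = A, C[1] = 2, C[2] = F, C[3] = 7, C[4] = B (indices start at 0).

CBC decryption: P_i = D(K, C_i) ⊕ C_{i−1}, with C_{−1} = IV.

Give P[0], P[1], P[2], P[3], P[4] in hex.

P[0] = 4, P[1] = D, P[2] = E, P[3] = 2, P[4] = 3

P[0]: D(K, A) = 6; 6 ⊕ 2 = 4.
P[1]: D(K, 2) = 7; 7 ⊕ A = D.
P[2]: D(K, F) = C; C ⊕ 2 = E.
P[3]: D(K, 7) = D; D ⊕ F = 2.
P[4]: D(K, B) = 4; 4 ⊕ 7 = 3.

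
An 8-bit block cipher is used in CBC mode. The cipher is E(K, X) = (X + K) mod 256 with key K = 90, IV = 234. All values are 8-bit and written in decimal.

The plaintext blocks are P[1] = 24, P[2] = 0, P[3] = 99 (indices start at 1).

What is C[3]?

C[3] = 31

CBC encryption: C_i = E(K, P_i ⊕ C_{i−1}), with C_{0} = IV.
C[1]: P[1] ⊕ 234 = 242; E(K, 242) = 76.
C[2]: P[2] ⊕ 76 = 76; E(K, 76) = 166.
C[3]: P[3] ⊕ 166 = 197; E(K, 197) = 31.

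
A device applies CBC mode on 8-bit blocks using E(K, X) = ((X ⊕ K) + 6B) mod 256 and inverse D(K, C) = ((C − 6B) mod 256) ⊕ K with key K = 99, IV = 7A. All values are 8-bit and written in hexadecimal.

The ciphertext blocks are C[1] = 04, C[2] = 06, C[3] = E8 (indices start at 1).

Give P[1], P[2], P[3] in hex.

CBC decryption: P_i = D(K, C_i) ⊕ C_{i−1}, with C_{0} = IV.
P[1]: D(K, 04) = 00; 00 ⊕ 7A = 7A.
P[2]: D(K, 06) = 02; 02 ⊕ 04 = 06.
P[3]: D(K, E8) = E4; E4 ⊕ 06 = E2.

P[1] = 7A, P[2] = 06, P[3] = E2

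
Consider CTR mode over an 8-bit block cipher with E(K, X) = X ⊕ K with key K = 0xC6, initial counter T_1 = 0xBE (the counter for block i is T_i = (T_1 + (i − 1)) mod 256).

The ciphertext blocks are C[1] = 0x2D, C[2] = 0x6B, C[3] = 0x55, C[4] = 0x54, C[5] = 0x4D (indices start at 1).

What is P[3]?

P[3] = 0x53

CTR decryption: S_i = E(K, T_i) where T_i is the counter for block i; P_i = C_i ⊕ S_i.
P[3]: T = 0xC0, S = E(K, T) = 0x06; 0x55 ⊕ 0x06 = 0x53.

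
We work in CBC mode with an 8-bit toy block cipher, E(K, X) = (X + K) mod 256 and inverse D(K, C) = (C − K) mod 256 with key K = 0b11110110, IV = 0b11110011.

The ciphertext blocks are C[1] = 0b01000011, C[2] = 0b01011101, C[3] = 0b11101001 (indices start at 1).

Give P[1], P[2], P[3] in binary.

P[1] = 0b10111110, P[2] = 0b00100100, P[3] = 0b10101110

CBC decryption: P_i = D(K, C_i) ⊕ C_{i−1}, with C_{0} = IV.
P[1]: D(K, 0b01000011) = 0b01001101; 0b01001101 ⊕ 0b11110011 = 0b10111110.
P[2]: D(K, 0b01011101) = 0b01100111; 0b01100111 ⊕ 0b01000011 = 0b00100100.
P[3]: D(K, 0b11101001) = 0b11110011; 0b11110011 ⊕ 0b01011101 = 0b10101110.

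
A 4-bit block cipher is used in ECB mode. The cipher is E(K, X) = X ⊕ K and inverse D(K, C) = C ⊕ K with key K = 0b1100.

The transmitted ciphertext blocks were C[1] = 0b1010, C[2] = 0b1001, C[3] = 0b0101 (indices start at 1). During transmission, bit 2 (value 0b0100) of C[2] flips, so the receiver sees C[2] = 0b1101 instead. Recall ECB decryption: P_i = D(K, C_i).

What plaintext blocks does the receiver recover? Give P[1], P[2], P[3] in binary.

Only C[2] changed, to 0b1101. In ECB, a change in C_i affects only P_i. Decrypting the received ciphertext:
P[1]: D(K, 0b1010) = 0b0110.
P[2]: D(K, 0b1101) = 0b0001.
P[3]: D(K, 0b0101) = 0b1001.
Blocks that differ from the original plaintext: P[2].

P[1] = 0b0110, P[2] = 0b0001, P[3] = 0b1001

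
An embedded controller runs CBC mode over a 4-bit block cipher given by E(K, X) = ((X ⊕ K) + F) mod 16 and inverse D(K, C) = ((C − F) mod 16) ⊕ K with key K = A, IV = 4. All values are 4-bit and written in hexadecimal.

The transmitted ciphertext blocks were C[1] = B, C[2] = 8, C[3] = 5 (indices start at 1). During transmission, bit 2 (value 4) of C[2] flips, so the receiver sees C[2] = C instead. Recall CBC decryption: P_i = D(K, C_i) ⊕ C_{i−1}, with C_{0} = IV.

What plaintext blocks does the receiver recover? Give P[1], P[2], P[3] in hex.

P[1] = 2, P[2] = C, P[3] = 0

Only C[2] changed, to C. In CBC, a change in C_i garbles P_i and flips the same bit in P_{i+1}. Decrypting the received ciphertext:
P[1]: D(K, B) = 6; 6 ⊕ 4 = 2.
P[2]: D(K, C) = 7; 7 ⊕ B = C.
P[3]: D(K, 5) = C; C ⊕ C = 0.
Blocks that differ from the original plaintext: P[2], P[3].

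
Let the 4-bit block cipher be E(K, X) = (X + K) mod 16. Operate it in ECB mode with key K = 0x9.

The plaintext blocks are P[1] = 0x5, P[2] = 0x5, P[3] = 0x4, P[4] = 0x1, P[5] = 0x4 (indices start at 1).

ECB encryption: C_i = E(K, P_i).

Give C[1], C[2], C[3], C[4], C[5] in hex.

C[1] = 0xE, C[2] = 0xE, C[3] = 0xD, C[4] = 0xA, C[5] = 0xD

C[1]: E(K, 0x5) = 0xE.
C[2]: E(K, 0x5) = 0xE.
C[3]: E(K, 0x4) = 0xD.
C[4]: E(K, 0x1) = 0xA.
C[5]: E(K, 0x4) = 0xD.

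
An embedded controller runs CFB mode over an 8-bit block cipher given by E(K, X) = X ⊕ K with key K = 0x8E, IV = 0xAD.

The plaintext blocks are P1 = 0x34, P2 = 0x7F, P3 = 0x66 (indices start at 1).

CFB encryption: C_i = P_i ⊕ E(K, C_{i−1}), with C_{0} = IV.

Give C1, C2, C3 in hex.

C1 = 0x17, C2 = 0xE6, C3 = 0x0E

C1: E(K, 0xAD) = 0x23; 0x34 ⊕ 0x23 = 0x17.
C2: E(K, 0x17) = 0x99; 0x7F ⊕ 0x99 = 0xE6.
C3: E(K, 0xE6) = 0x68; 0x66 ⊕ 0x68 = 0x0E.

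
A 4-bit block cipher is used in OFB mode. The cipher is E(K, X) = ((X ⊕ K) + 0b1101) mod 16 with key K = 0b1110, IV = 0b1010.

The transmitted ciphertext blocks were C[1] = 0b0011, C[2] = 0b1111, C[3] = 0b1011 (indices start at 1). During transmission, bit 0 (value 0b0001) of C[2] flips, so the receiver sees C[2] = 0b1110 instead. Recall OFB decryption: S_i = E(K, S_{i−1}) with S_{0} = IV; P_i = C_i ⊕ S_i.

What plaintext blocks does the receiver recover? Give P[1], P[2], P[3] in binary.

Only C[2] changed, to 0b1110. In OFB, a change in C_i flips the same bit in P_i only; the keystream is unaffected. Decrypting the received ciphertext:
P[1]: S = E(K, 0b1010) = 0b0001; 0b0011 ⊕ 0b0001 = 0b0010.
P[2]: S = E(K, 0b0001) = 0b1100; 0b1110 ⊕ 0b1100 = 0b0010.
P[3]: S = E(K, 0b1100) = 0b1111; 0b1011 ⊕ 0b1111 = 0b0100.
Blocks that differ from the original plaintext: P[2].

P[1] = 0b0010, P[2] = 0b0010, P[3] = 0b0100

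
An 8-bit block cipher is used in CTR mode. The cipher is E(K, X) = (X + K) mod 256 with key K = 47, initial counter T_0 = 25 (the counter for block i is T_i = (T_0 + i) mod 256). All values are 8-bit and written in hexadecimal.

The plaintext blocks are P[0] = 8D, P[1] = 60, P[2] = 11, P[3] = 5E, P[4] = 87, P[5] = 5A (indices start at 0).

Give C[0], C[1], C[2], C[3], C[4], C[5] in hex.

CTR encryption: S_i = E(K, T_i) where T_i is the counter for block i; C_i = P_i ⊕ S_i.
C[0]: T = 25, S = E(K, T) = 6C; 8D ⊕ 6C = E1.
C[1]: T = 26, S = E(K, T) = 6D; 60 ⊕ 6D = 0D.
C[2]: T = 27, S = E(K, T) = 6E; 11 ⊕ 6E = 7F.
C[3]: T = 28, S = E(K, T) = 6F; 5E ⊕ 6F = 31.
C[4]: T = 29, S = E(K, T) = 70; 87 ⊕ 70 = F7.
C[5]: T = 2A, S = E(K, T) = 71; 5A ⊕ 71 = 2B.

C[0] = E1, C[1] = 0D, C[2] = 7F, C[3] = 31, C[4] = F7, C[5] = 2B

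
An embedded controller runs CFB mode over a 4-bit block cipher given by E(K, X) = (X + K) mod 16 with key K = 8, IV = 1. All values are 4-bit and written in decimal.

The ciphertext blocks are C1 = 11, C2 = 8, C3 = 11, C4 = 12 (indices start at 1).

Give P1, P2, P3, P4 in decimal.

CFB decryption: P_i = C_i ⊕ E(K, C_{i−1}), with C_{0} = IV.
P1: E(K, 1) = 9; 11 ⊕ 9 = 2.
P2: E(K, 11) = 3; 8 ⊕ 3 = 11.
P3: E(K, 8) = 0; 11 ⊕ 0 = 11.
P4: E(K, 11) = 3; 12 ⊕ 3 = 15.

P1 = 2, P2 = 11, P3 = 11, P4 = 15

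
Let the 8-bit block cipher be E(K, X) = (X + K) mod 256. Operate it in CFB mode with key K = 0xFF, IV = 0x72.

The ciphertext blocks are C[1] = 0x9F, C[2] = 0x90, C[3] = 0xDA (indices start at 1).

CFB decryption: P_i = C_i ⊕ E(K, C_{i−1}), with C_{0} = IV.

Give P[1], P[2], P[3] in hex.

P[1] = 0xEE, P[2] = 0x0E, P[3] = 0x55

P[1]: E(K, 0x72) = 0x71; 0x9F ⊕ 0x71 = 0xEE.
P[2]: E(K, 0x9F) = 0x9E; 0x90 ⊕ 0x9E = 0x0E.
P[3]: E(K, 0x90) = 0x8F; 0xDA ⊕ 0x8F = 0x55.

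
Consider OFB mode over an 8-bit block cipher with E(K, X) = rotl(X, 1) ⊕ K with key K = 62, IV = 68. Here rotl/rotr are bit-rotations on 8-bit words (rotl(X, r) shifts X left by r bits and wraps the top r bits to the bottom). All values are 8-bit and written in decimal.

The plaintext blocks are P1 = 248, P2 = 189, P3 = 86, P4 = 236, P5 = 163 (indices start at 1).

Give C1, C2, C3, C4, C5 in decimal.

C1 = 78, C2 = 238, C3 = 206, C4 = 227, C5 = 131

OFB encryption: S_i = E(K, S_{i−1}) with S_{0} = IV; C_i = P_i ⊕ S_i.
C1: S = E(K, 68) = 182; 248 ⊕ 182 = 78.
C2: S = E(K, 182) = 83; 189 ⊕ 83 = 238.
C3: S = E(K, 83) = 152; 86 ⊕ 152 = 206.
C4: S = E(K, 152) = 15; 236 ⊕ 15 = 227.
C5: S = E(K, 15) = 32; 163 ⊕ 32 = 131.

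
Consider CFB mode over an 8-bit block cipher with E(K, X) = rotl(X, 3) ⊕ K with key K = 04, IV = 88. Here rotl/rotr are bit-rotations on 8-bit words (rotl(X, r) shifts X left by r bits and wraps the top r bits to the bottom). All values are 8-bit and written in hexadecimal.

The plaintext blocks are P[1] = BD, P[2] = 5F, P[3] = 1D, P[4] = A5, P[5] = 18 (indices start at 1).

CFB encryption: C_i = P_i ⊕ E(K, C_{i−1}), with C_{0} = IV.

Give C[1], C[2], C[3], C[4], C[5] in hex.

C[1] = FD, C[2] = B4, C[3] = BC, C[4] = 44, C[5] = 3E

C[1]: E(K, 88) = 40; BD ⊕ 40 = FD.
C[2]: E(K, FD) = EB; 5F ⊕ EB = B4.
C[3]: E(K, B4) = A1; 1D ⊕ A1 = BC.
C[4]: E(K, BC) = E1; A5 ⊕ E1 = 44.
C[5]: E(K, 44) = 26; 18 ⊕ 26 = 3E.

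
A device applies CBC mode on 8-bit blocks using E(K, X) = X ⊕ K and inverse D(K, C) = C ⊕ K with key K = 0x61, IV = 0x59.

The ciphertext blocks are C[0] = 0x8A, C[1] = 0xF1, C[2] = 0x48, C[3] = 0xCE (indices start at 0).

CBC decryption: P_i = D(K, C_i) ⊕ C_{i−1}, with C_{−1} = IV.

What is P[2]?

P[2] = 0xD8

P[2]: D(K, 0x48) = 0x29; 0x29 ⊕ 0xF1 = 0xD8.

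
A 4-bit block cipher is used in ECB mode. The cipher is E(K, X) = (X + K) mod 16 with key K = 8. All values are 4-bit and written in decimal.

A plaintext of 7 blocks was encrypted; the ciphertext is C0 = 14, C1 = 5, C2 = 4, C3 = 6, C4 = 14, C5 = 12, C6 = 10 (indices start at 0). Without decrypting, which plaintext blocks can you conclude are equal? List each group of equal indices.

P0 = P4

ECB encrypts each block independently with the same key, so equal ciphertext blocks imply equal plaintext blocks.
C0 = C4 = 14, so P0 = P4.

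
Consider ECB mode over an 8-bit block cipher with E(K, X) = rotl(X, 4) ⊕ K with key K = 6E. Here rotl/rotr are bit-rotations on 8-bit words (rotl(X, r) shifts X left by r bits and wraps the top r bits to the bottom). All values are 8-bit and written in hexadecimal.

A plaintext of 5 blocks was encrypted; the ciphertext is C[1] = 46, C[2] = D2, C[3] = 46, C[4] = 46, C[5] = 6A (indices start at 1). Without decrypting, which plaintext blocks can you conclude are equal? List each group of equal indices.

P[1] = P[3] = P[4]

ECB encrypts each block independently with the same key, so equal ciphertext blocks imply equal plaintext blocks.
C[1] = C[3] = C[4] = 46, so P[1] = P[3] = P[4].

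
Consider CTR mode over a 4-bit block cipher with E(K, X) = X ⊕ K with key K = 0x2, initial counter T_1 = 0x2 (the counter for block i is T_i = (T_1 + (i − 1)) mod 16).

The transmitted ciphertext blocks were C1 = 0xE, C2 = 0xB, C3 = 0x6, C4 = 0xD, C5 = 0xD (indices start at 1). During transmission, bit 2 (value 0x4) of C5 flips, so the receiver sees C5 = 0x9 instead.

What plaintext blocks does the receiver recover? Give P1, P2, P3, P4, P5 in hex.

CTR decryption: S_i = E(K, T_i) where T_i is the counter for block i; P_i = C_i ⊕ S_i.
Only C5 changed, to 0x9. In CTR, a change in C_i flips the same bit in P_i only; the keystream is unaffected. Decrypting the received ciphertext:
P1: T = 0x2, S = E(K, T) = 0x0; 0xE ⊕ 0x0 = 0xE.
P2: T = 0x3, S = E(K, T) = 0x1; 0xB ⊕ 0x1 = 0xA.
P3: T = 0x4, S = E(K, T) = 0x6; 0x6 ⊕ 0x6 = 0x0.
P4: T = 0x5, S = E(K, T) = 0x7; 0xD ⊕ 0x7 = 0xA.
P5: T = 0x6, S = E(K, T) = 0x4; 0x9 ⊕ 0x4 = 0xD.
Blocks that differ from the original plaintext: P5.

P1 = 0xE, P2 = 0xA, P3 = 0x0, P4 = 0xA, P5 = 0xD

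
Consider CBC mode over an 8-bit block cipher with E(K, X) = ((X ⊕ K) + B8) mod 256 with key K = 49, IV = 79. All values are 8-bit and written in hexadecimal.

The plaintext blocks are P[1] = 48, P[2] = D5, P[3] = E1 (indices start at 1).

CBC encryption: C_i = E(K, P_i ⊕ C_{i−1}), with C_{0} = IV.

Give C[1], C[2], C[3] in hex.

C[1]: P[1] ⊕ 79 = 31; E(K, 31) = 30.
C[2]: P[2] ⊕ 30 = E5; E(K, E5) = 64.
C[3]: P[3] ⊕ 64 = 85; E(K, 85) = 84.

C[1] = 30, C[2] = 64, C[3] = 84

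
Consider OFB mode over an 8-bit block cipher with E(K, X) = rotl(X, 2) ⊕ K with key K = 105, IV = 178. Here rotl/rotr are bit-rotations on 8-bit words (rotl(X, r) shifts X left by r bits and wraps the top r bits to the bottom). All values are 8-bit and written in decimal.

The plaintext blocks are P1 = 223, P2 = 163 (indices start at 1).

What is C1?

OFB encryption: S_i = E(K, S_{i−1}) with S_{0} = IV; C_i = P_i ⊕ S_i.
C1: S = E(K, 178) = 163; 223 ⊕ 163 = 124.

C1 = 124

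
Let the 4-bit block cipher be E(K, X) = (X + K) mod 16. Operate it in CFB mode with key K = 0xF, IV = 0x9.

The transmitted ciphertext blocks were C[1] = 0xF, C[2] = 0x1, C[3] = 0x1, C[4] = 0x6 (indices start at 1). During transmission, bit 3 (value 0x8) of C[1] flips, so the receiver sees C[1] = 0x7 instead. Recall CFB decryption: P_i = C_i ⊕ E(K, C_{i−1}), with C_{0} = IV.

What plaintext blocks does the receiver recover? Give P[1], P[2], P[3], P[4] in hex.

Only C[1] changed, to 0x7. In CFB, a change in C_i flips the same bit in P_i and garbles P_{i+1}. Decrypting the received ciphertext:
P[1]: E(K, 0x9) = 0x8; 0x7 ⊕ 0x8 = 0xF.
P[2]: E(K, 0x7) = 0x6; 0x1 ⊕ 0x6 = 0x7.
P[3]: E(K, 0x1) = 0x0; 0x1 ⊕ 0x0 = 0x1.
P[4]: E(K, 0x1) = 0x0; 0x6 ⊕ 0x0 = 0x6.
Blocks that differ from the original plaintext: P[1], P[2].

P[1] = 0xF, P[2] = 0x7, P[3] = 0x1, P[4] = 0x6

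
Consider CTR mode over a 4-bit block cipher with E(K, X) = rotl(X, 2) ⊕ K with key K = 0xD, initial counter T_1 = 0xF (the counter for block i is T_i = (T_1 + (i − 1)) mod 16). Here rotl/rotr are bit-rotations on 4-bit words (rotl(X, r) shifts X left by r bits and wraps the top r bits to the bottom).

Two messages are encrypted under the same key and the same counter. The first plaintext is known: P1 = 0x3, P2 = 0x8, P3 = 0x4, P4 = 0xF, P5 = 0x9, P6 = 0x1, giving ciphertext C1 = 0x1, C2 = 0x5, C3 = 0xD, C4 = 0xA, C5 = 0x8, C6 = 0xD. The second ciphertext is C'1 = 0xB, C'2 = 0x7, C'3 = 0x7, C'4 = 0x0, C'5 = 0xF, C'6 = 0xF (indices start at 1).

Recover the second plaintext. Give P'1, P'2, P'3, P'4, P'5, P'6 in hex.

In CTR with a reused counter, both messages share the same keystream S_i, so C_i ⊕ C'_i = P_i ⊕ P'_i and thus P'_i = P_i ⊕ C_i ⊕ C'_i.
P'1: 0x3 ⊕ 0x1 ⊕ 0xB = 0x9.
P'2: 0x8 ⊕ 0x5 ⊕ 0x7 = 0xA.
P'3: 0x4 ⊕ 0xD ⊕ 0x7 = 0xE.
P'4: 0xF ⊕ 0xA ⊕ 0x0 = 0x5.
P'5: 0x9 ⊕ 0x8 ⊕ 0xF = 0xE.
P'6: 0x1 ⊕ 0xD ⊕ 0xF = 0x3.

P'1 = 0x9, P'2 = 0xA, P'3 = 0xE, P'4 = 0x5, P'5 = 0xE, P'6 = 0x3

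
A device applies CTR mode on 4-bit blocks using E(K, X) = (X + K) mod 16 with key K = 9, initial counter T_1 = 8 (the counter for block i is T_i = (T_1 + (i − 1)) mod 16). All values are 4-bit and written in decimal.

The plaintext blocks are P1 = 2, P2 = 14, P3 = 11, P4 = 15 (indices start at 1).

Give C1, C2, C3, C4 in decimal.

C1 = 3, C2 = 12, C3 = 8, C4 = 11

CTR encryption: S_i = E(K, T_i) where T_i is the counter for block i; C_i = P_i ⊕ S_i.
C1: T = 8, S = E(K, T) = 1; 2 ⊕ 1 = 3.
C2: T = 9, S = E(K, T) = 2; 14 ⊕ 2 = 12.
C3: T = 10, S = E(K, T) = 3; 11 ⊕ 3 = 8.
C4: T = 11, S = E(K, T) = 4; 15 ⊕ 4 = 11.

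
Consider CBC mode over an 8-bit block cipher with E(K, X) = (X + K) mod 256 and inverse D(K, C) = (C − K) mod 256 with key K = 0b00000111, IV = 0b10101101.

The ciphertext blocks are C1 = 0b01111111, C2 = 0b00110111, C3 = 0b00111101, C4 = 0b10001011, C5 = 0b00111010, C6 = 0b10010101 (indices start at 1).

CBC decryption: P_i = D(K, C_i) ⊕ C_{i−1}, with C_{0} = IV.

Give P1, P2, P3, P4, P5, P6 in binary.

P1 = 0b11010101, P2 = 0b01001111, P3 = 0b00000001, P4 = 0b10111001, P5 = 0b10111000, P6 = 0b10110100

P1: D(K, 0b01111111) = 0b01111000; 0b01111000 ⊕ 0b10101101 = 0b11010101.
P2: D(K, 0b00110111) = 0b00110000; 0b00110000 ⊕ 0b01111111 = 0b01001111.
P3: D(K, 0b00111101) = 0b00110110; 0b00110110 ⊕ 0b00110111 = 0b00000001.
P4: D(K, 0b10001011) = 0b10000100; 0b10000100 ⊕ 0b00111101 = 0b10111001.
P5: D(K, 0b00111010) = 0b00110011; 0b00110011 ⊕ 0b10001011 = 0b10111000.
P6: D(K, 0b10010101) = 0b10001110; 0b10001110 ⊕ 0b00111010 = 0b10110100.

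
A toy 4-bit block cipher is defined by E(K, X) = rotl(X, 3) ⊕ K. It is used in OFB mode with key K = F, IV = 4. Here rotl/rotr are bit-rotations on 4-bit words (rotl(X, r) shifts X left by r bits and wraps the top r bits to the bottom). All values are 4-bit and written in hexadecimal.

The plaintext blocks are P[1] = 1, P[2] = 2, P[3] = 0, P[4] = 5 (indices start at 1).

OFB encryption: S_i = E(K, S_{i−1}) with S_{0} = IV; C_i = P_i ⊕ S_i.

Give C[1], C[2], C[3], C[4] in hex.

C[1] = C, C[2] = 3, C[3] = 7, C[4] = 1

C[1]: S = E(K, 4) = D; 1 ⊕ D = C.
C[2]: S = E(K, D) = 1; 2 ⊕ 1 = 3.
C[3]: S = E(K, 1) = 7; 0 ⊕ 7 = 7.
C[4]: S = E(K, 7) = 4; 5 ⊕ 4 = 1.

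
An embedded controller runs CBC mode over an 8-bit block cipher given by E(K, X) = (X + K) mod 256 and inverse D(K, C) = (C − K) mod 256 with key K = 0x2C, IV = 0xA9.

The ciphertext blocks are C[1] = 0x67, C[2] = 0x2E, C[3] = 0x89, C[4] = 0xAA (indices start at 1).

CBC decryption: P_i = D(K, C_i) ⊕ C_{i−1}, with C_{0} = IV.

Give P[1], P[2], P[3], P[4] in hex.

P[1] = 0x92, P[2] = 0x65, P[3] = 0x73, P[4] = 0xF7

P[1]: D(K, 0x67) = 0x3B; 0x3B ⊕ 0xA9 = 0x92.
P[2]: D(K, 0x2E) = 0x02; 0x02 ⊕ 0x67 = 0x65.
P[3]: D(K, 0x89) = 0x5D; 0x5D ⊕ 0x2E = 0x73.
P[4]: D(K, 0xAA) = 0x7E; 0x7E ⊕ 0x89 = 0xF7.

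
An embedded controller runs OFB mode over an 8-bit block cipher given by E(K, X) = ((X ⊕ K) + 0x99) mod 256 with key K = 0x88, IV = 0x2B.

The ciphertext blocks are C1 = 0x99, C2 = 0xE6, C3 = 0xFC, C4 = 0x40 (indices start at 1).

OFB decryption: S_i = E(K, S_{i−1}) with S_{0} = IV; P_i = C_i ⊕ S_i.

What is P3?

P1: S = E(K, 0x2B) = 0x3C; 0x99 ⊕ 0x3C = 0xA5.
P2: S = E(K, 0x3C) = 0x4D; 0xE6 ⊕ 0x4D = 0xAB.
P3: S = E(K, 0x4D) = 0x5E; 0xFC ⊕ 0x5E = 0xA2.

P3 = 0xA2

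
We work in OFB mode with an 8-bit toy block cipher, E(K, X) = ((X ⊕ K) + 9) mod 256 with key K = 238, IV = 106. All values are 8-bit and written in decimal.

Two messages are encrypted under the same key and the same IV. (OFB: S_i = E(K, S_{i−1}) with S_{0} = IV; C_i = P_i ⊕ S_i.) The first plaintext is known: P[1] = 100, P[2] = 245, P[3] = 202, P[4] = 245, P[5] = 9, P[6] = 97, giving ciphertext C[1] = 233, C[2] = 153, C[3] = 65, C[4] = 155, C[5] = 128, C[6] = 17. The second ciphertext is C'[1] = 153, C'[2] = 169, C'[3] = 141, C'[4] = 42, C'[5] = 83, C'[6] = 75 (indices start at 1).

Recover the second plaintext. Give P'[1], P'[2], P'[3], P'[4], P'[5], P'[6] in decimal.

P'[1] = 20, P'[2] = 197, P'[3] = 6, P'[4] = 68, P'[5] = 218, P'[6] = 59

In OFB with a reused IV, both messages share the same keystream S_i, so C_i ⊕ C'_i = P_i ⊕ P'_i and thus P'_i = P_i ⊕ C_i ⊕ C'_i.
P'[1]: 100 ⊕ 233 ⊕ 153 = 20.
P'[2]: 245 ⊕ 153 ⊕ 169 = 197.
P'[3]: 202 ⊕ 65 ⊕ 141 = 6.
P'[4]: 245 ⊕ 155 ⊕ 42 = 68.
P'[5]: 9 ⊕ 128 ⊕ 83 = 218.
P'[6]: 97 ⊕ 17 ⊕ 75 = 59.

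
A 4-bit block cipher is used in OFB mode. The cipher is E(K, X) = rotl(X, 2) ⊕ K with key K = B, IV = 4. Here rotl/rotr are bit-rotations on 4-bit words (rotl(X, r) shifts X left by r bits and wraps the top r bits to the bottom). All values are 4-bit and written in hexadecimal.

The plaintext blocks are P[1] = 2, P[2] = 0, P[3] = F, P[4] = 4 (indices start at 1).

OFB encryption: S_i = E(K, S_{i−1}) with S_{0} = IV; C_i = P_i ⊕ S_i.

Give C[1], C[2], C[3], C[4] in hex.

C[1]: S = E(K, 4) = A; 2 ⊕ A = 8.
C[2]: S = E(K, A) = 1; 0 ⊕ 1 = 1.
C[3]: S = E(K, 1) = F; F ⊕ F = 0.
C[4]: S = E(K, F) = 4; 4 ⊕ 4 = 0.

C[1] = 8, C[2] = 1, C[3] = 0, C[4] = 0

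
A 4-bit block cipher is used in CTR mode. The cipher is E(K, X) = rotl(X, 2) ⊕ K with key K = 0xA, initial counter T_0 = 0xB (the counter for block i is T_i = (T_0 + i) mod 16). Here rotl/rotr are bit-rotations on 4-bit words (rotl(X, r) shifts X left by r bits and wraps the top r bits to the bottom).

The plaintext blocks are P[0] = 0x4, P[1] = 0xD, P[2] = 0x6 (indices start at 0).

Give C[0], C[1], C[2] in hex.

C[0] = 0x0, C[1] = 0x4, C[2] = 0xB

CTR encryption: S_i = E(K, T_i) where T_i is the counter for block i; C_i = P_i ⊕ S_i.
C[0]: T = 0xB, S = E(K, T) = 0x4; 0x4 ⊕ 0x4 = 0x0.
C[1]: T = 0xC, S = E(K, T) = 0x9; 0xD ⊕ 0x9 = 0x4.
C[2]: T = 0xD, S = E(K, T) = 0xD; 0x6 ⊕ 0xD = 0xB.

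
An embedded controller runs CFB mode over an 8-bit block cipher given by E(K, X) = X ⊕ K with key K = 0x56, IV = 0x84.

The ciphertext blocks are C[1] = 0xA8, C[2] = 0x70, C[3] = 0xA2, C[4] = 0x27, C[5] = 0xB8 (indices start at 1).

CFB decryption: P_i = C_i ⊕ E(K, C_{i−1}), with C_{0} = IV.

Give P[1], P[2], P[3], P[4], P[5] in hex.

P[1] = 0x7A, P[2] = 0x8E, P[3] = 0x84, P[4] = 0xD3, P[5] = 0xC9

P[1]: E(K, 0x84) = 0xD2; 0xA8 ⊕ 0xD2 = 0x7A.
P[2]: E(K, 0xA8) = 0xFE; 0x70 ⊕ 0xFE = 0x8E.
P[3]: E(K, 0x70) = 0x26; 0xA2 ⊕ 0x26 = 0x84.
P[4]: E(K, 0xA2) = 0xF4; 0x27 ⊕ 0xF4 = 0xD3.
P[5]: E(K, 0x27) = 0x71; 0xB8 ⊕ 0x71 = 0xC9.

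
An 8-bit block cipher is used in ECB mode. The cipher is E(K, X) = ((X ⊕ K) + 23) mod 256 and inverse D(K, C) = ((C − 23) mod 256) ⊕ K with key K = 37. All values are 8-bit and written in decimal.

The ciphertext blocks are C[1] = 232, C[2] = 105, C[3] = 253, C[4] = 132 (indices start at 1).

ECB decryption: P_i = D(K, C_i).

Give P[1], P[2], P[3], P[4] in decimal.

P[1]: D(K, 232) = 244.
P[2]: D(K, 105) = 119.
P[3]: D(K, 253) = 195.
P[4]: D(K, 132) = 72.

P[1] = 244, P[2] = 119, P[3] = 195, P[4] = 72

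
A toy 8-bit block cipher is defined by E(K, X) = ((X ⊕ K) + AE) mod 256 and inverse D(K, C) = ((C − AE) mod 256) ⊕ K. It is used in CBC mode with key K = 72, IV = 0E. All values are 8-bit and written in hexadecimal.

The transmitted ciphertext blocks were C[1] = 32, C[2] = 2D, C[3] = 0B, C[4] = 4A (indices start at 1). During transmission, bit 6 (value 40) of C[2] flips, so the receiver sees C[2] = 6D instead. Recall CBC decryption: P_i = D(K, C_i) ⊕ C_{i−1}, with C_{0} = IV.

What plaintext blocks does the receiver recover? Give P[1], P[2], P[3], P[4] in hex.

P[1] = F8, P[2] = FF, P[3] = 42, P[4] = E5

Only C[2] changed, to 6D. In CBC, a change in C_i garbles P_i and flips the same bit in P_{i+1}. Decrypting the received ciphertext:
P[1]: D(K, 32) = F6; F6 ⊕ 0E = F8.
P[2]: D(K, 6D) = CD; CD ⊕ 32 = FF.
P[3]: D(K, 0B) = 2F; 2F ⊕ 6D = 42.
P[4]: D(K, 4A) = EE; EE ⊕ 0B = E5.
Blocks that differ from the original plaintext: P[2], P[3].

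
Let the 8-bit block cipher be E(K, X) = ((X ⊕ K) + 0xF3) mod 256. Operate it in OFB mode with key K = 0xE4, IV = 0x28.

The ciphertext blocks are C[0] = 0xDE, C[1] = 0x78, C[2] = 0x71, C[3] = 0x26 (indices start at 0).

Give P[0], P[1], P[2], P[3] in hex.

OFB decryption: S_i = E(K, S_{i−1}) with S_{−1} = IV; P_i = C_i ⊕ S_i.
P[0]: S = E(K, 0x28) = 0xBF; 0xDE ⊕ 0xBF = 0x61.
P[1]: S = E(K, 0xBF) = 0x4E; 0x78 ⊕ 0x4E = 0x36.
P[2]: S = E(K, 0x4E) = 0x9D; 0x71 ⊕ 0x9D = 0xEC.
P[3]: S = E(K, 0x9D) = 0x6C; 0x26 ⊕ 0x6C = 0x4A.

P[0] = 0x61, P[1] = 0x36, P[2] = 0xEC, P[3] = 0x4A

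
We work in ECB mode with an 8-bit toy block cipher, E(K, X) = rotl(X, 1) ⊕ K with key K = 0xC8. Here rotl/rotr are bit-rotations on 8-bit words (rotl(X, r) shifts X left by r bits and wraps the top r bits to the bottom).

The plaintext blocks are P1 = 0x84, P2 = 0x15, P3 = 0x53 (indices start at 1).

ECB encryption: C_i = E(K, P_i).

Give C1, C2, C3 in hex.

C1: E(K, 0x84) = 0xC1.
C2: E(K, 0x15) = 0xE2.
C3: E(K, 0x53) = 0x6E.

C1 = 0xC1, C2 = 0xE2, C3 = 0x6E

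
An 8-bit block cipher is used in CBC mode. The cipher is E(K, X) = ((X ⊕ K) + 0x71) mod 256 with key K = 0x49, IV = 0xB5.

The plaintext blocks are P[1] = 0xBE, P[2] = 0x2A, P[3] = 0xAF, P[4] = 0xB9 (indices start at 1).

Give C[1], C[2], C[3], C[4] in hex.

CBC encryption: C_i = E(K, P_i ⊕ C_{i−1}), with C_{0} = IV.
C[1]: P[1] ⊕ 0xB5 = 0x0B; E(K, 0x0B) = 0xB3.
C[2]: P[2] ⊕ 0xB3 = 0x99; E(K, 0x99) = 0x41.
C[3]: P[3] ⊕ 0x41 = 0xEE; E(K, 0xEE) = 0x18.
C[4]: P[4] ⊕ 0x18 = 0xA1; E(K, 0xA1) = 0x59.

C[1] = 0xB3, C[2] = 0x41, C[3] = 0x18, C[4] = 0x59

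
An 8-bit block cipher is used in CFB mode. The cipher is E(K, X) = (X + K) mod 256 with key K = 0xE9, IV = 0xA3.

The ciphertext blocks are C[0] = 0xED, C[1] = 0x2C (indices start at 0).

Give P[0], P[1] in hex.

P[0] = 0x61, P[1] = 0xFA

CFB decryption: P_i = C_i ⊕ E(K, C_{i−1}), with C_{−1} = IV.
P[0]: E(K, 0xA3) = 0x8C; 0xED ⊕ 0x8C = 0x61.
P[1]: E(K, 0xED) = 0xD6; 0x2C ⊕ 0xD6 = 0xFA.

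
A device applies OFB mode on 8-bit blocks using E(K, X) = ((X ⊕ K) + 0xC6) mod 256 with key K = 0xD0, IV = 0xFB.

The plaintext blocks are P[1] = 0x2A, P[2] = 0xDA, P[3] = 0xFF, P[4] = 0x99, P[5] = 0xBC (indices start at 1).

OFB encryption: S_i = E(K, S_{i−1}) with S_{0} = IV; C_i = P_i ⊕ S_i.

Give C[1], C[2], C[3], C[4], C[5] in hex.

C[1]: S = E(K, 0xFB) = 0xF1; 0x2A ⊕ 0xF1 = 0xDB.
C[2]: S = E(K, 0xF1) = 0xE7; 0xDA ⊕ 0xE7 = 0x3D.
C[3]: S = E(K, 0xE7) = 0xFD; 0xFF ⊕ 0xFD = 0x02.
C[4]: S = E(K, 0xFD) = 0xF3; 0x99 ⊕ 0xF3 = 0x6A.
C[5]: S = E(K, 0xF3) = 0xE9; 0xBC ⊕ 0xE9 = 0x55.

C[1] = 0xDB, C[2] = 0x3D, C[3] = 0x02, C[4] = 0x6A, C[5] = 0x55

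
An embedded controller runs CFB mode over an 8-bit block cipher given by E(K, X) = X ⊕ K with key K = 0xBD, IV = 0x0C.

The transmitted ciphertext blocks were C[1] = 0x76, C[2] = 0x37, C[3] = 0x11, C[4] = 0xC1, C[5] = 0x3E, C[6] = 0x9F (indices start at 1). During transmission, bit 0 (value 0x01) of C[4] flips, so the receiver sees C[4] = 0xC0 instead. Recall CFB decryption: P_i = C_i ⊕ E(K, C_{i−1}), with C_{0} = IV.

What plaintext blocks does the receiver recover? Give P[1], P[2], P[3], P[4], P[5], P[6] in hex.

P[1] = 0xC7, P[2] = 0xFC, P[3] = 0x9B, P[4] = 0x6C, P[5] = 0x43, P[6] = 0x1C

Only C[4] changed, to 0xC0. In CFB, a change in C_i flips the same bit in P_i and garbles P_{i+1}. Decrypting the received ciphertext:
P[1]: E(K, 0x0C) = 0xB1; 0x76 ⊕ 0xB1 = 0xC7.
P[2]: E(K, 0x76) = 0xCB; 0x37 ⊕ 0xCB = 0xFC.
P[3]: E(K, 0x37) = 0x8A; 0x11 ⊕ 0x8A = 0x9B.
P[4]: E(K, 0x11) = 0xAC; 0xC0 ⊕ 0xAC = 0x6C.
P[5]: E(K, 0xC0) = 0x7D; 0x3E ⊕ 0x7D = 0x43.
P[6]: E(K, 0x3E) = 0x83; 0x9F ⊕ 0x83 = 0x1C.
Blocks that differ from the original plaintext: P[4], P[5].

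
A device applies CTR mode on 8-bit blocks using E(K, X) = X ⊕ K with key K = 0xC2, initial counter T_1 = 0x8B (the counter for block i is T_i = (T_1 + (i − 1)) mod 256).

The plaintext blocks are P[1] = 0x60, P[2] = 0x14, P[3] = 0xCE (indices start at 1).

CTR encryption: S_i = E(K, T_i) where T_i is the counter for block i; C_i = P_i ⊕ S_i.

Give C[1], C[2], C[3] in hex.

C[1]: T = 0x8B, S = E(K, T) = 0x49; 0x60 ⊕ 0x49 = 0x29.
C[2]: T = 0x8C, S = E(K, T) = 0x4E; 0x14 ⊕ 0x4E = 0x5A.
C[3]: T = 0x8D, S = E(K, T) = 0x4F; 0xCE ⊕ 0x4F = 0x81.

C[1] = 0x29, C[2] = 0x5A, C[3] = 0x81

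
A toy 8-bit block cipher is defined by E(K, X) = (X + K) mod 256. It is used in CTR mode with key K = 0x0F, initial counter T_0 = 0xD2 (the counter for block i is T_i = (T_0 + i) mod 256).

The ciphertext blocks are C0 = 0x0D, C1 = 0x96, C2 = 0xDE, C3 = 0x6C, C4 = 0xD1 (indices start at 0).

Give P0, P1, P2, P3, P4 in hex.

P0 = 0xEC, P1 = 0x74, P2 = 0x3D, P3 = 0x88, P4 = 0x34

CTR decryption: S_i = E(K, T_i) where T_i is the counter for block i; P_i = C_i ⊕ S_i.
P0: T = 0xD2, S = E(K, T) = 0xE1; 0x0D ⊕ 0xE1 = 0xEC.
P1: T = 0xD3, S = E(K, T) = 0xE2; 0x96 ⊕ 0xE2 = 0x74.
P2: T = 0xD4, S = E(K, T) = 0xE3; 0xDE ⊕ 0xE3 = 0x3D.
P3: T = 0xD5, S = E(K, T) = 0xE4; 0x6C ⊕ 0xE4 = 0x88.
P4: T = 0xD6, S = E(K, T) = 0xE5; 0xD1 ⊕ 0xE5 = 0x34.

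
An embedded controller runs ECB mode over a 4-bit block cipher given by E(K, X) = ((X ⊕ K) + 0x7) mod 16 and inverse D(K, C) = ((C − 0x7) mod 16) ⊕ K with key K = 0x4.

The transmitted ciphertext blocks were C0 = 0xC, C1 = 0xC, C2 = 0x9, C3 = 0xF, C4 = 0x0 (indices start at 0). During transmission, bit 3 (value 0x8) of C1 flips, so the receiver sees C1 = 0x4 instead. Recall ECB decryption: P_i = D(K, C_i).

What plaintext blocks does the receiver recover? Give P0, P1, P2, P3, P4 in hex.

P0 = 0x1, P1 = 0x9, P2 = 0x6, P3 = 0xC, P4 = 0xD

Only C1 changed, to 0x4. In ECB, a change in C_i affects only P_i. Decrypting the received ciphertext:
P0: D(K, 0xC) = 0x1.
P1: D(K, 0x4) = 0x9.
P2: D(K, 0x9) = 0x6.
P3: D(K, 0xF) = 0xC.
P4: D(K, 0x0) = 0xD.
Blocks that differ from the original plaintext: P1.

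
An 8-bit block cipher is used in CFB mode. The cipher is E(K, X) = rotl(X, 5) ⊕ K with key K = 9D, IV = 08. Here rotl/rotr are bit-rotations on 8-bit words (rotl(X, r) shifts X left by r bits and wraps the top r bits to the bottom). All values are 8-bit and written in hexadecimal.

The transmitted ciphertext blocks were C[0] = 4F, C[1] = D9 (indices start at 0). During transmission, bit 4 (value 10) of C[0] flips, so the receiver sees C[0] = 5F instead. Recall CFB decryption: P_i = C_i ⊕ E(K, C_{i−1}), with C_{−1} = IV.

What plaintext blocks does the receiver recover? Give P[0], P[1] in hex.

P[0] = C3, P[1] = AF

Only C[0] changed, to 5F. In CFB, a change in C_i flips the same bit in P_i and garbles P_{i+1}. Decrypting the received ciphertext:
P[0]: E(K, 08) = 9C; 5F ⊕ 9C = C3.
P[1]: E(K, 5F) = 76; D9 ⊕ 76 = AF.
Blocks that differ from the original plaintext: P[0], P[1].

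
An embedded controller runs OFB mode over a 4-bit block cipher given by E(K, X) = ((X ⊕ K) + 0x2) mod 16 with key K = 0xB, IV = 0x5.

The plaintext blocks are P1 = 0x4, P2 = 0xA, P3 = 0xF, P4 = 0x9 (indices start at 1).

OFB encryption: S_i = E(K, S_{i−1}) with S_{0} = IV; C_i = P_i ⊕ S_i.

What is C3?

C1: S = E(K, 0x5) = 0x0; 0x4 ⊕ 0x0 = 0x4.
C2: S = E(K, 0x0) = 0xD; 0xA ⊕ 0xD = 0x7.
C3: S = E(K, 0xD) = 0x8; 0xF ⊕ 0x8 = 0x7.

C3 = 0x7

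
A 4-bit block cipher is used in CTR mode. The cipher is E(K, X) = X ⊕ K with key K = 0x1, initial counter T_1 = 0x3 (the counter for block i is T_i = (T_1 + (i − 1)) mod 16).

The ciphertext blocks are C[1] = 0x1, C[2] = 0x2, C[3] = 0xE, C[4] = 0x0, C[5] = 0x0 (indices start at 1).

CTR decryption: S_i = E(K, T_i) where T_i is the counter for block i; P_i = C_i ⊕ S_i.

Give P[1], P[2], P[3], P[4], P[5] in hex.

P[1] = 0x3, P[2] = 0x7, P[3] = 0xA, P[4] = 0x7, P[5] = 0x6

P[1]: T = 0x3, S = E(K, T) = 0x2; 0x1 ⊕ 0x2 = 0x3.
P[2]: T = 0x4, S = E(K, T) = 0x5; 0x2 ⊕ 0x5 = 0x7.
P[3]: T = 0x5, S = E(K, T) = 0x4; 0xE ⊕ 0x4 = 0xA.
P[4]: T = 0x6, S = E(K, T) = 0x7; 0x0 ⊕ 0x7 = 0x7.
P[5]: T = 0x7, S = E(K, T) = 0x6; 0x0 ⊕ 0x6 = 0x6.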